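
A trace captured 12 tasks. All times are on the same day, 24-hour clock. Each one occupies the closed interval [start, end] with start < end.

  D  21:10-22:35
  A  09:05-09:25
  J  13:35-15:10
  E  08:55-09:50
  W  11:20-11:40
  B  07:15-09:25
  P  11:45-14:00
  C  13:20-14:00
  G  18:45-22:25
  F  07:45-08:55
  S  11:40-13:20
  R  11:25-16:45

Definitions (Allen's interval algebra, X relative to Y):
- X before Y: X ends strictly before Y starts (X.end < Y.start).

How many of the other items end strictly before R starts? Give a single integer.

Target R = [11:25, 16:45].
A [09:05, 09:25] → before → counts.
B [07:15, 09:25] → before → counts.
C [13:20, 14:00] → during → no.
D [21:10, 22:35] → after → no.
E [08:55, 09:50] → before → counts.
F [07:45, 08:55] → before → counts.
G [18:45, 22:25] → after → no.
J [13:35, 15:10] → during → no.
P [11:45, 14:00] → during → no.
S [11:40, 13:20] → during → no.
W [11:20, 11:40] → overlaps → no.
Total: 4.

4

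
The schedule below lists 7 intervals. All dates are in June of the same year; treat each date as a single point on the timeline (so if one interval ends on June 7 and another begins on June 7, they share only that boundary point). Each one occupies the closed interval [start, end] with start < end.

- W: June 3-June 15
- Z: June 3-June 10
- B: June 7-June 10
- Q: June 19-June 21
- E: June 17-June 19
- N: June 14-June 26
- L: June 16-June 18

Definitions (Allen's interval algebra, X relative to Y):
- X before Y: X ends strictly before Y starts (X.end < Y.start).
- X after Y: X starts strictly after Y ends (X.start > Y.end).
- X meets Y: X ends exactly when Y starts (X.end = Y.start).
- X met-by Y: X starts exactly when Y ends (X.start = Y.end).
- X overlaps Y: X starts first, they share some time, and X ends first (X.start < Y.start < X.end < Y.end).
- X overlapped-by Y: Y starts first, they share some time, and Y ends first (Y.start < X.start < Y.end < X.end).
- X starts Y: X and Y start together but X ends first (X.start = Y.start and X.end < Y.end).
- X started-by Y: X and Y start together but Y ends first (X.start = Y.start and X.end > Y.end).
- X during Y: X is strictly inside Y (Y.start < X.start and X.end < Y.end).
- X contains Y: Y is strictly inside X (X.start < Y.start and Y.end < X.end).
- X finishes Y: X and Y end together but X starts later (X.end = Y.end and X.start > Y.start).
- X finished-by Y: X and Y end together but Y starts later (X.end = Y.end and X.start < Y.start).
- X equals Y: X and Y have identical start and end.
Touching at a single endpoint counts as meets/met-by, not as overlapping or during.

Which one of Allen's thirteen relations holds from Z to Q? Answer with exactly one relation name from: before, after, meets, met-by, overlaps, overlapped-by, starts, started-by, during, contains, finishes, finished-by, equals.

before

Z = [June 3, June 10]; Q = [June 19, June 21].
Compare endpoints: Z.start < Q.start, Z.start < Q.end, Z.end < Q.start, Z.end < Q.end.
That pattern is 'before'.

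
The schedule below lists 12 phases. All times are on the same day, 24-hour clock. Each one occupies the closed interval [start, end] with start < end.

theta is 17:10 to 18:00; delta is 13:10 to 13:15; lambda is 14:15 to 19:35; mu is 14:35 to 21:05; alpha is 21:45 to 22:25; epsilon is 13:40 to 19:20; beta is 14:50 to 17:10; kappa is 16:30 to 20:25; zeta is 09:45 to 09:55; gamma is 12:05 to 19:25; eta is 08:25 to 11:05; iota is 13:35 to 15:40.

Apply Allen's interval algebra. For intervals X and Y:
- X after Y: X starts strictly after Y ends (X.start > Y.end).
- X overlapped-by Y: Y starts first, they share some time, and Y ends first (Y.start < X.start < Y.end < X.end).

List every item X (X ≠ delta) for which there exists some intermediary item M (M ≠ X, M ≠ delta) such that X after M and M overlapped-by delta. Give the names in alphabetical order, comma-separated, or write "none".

none

Target delta = [13:10, 13:15].
Intermediaries M with M overlapped-by delta: none.
Union: none.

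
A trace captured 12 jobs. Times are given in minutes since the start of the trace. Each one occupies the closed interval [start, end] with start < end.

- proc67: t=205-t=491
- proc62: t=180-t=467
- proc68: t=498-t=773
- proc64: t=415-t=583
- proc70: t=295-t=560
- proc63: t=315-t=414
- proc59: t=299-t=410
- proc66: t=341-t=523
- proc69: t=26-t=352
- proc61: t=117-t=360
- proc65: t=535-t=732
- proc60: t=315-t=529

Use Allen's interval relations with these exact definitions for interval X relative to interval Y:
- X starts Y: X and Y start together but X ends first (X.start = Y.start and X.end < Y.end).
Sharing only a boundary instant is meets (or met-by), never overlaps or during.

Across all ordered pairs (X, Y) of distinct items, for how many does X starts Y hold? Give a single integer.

Checking all 132 ordered pairs for relation 'starts'; matching pairs in alphabetical order:
(proc63, proc60): proc63 starts proc60 ✓
Count: 1.

1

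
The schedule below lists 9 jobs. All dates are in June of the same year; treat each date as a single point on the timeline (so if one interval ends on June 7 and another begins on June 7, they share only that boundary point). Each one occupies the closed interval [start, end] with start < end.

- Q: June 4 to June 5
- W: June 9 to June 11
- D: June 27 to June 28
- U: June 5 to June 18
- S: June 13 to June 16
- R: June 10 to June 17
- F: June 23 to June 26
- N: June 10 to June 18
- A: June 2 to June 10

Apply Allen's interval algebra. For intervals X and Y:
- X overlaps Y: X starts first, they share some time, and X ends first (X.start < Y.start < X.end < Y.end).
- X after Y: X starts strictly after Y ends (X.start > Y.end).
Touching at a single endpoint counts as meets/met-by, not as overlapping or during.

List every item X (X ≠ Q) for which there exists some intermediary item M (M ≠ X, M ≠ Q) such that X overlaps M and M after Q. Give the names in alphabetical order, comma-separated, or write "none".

A, W

Target Q = [June 4, June 5].
Intermediaries M with M after Q: D, F, N, R, S, W.
Via D — items with X overlaps D: none.
Via F — items with X overlaps F: none.
Via N — items with X overlaps N: W.
Via R — items with X overlaps R: W.
Via S — items with X overlaps S: none.
Via W — items with X overlaps W: A.
Union: A, W.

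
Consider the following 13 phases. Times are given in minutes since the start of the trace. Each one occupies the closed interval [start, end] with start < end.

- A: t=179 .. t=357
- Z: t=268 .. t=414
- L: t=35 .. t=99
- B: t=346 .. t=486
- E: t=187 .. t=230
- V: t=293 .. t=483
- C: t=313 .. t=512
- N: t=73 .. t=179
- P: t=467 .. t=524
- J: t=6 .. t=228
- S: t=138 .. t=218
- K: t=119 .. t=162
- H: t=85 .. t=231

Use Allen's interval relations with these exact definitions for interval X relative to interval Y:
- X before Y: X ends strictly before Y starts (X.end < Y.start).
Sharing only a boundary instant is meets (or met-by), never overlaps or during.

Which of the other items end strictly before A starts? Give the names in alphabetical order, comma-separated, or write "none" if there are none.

K, L

Target A = [t=179, t=357].
B [t=346, t=486] → overlapped-by → no.
C [t=313, t=512] → overlapped-by → no.
E [t=187, t=230] → during → no.
H [t=85, t=231] → overlaps → no.
J [t=6, t=228] → overlaps → no.
K [t=119, t=162] → before → yes.
L [t=35, t=99] → before → yes.
N [t=73, t=179] → meets → no.
P [t=467, t=524] → after → no.
S [t=138, t=218] → overlaps → no.
V [t=293, t=483] → overlapped-by → no.
Z [t=268, t=414] → overlapped-by → no.
Result: K, L.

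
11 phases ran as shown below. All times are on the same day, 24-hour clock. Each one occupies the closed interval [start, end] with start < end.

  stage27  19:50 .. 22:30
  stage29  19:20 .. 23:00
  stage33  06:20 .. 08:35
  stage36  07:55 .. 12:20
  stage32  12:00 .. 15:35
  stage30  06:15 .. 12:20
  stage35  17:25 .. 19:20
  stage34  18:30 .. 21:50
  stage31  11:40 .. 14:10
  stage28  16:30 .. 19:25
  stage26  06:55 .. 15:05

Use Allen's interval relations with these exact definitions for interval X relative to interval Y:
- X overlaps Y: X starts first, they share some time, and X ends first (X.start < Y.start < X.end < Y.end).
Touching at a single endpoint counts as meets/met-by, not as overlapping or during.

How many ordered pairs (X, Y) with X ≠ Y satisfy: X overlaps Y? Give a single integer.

Checking all 110 ordered pairs for relation 'overlaps'; matching pairs in alphabetical order:
(stage26, stage32): stage26 overlaps stage32 ✓
(stage28, stage29): stage28 overlaps stage29 ✓
(stage28, stage34): stage28 overlaps stage34 ✓
(stage30, stage26): stage30 overlaps stage26 ✓
(stage30, stage31): stage30 overlaps stage31 ✓
(stage30, stage32): stage30 overlaps stage32 ✓
(stage31, stage32): stage31 overlaps stage32 ✓
(stage33, stage26): stage33 overlaps stage26 ✓
(stage33, stage36): stage33 overlaps stage36 ✓
(stage34, stage27): stage34 overlaps stage27 ✓
(stage34, stage29): stage34 overlaps stage29 ✓
(stage35, stage34): stage35 overlaps stage34 ✓
(stage36, stage31): stage36 overlaps stage31 ✓
(stage36, stage32): stage36 overlaps stage32 ✓
Count: 14.

14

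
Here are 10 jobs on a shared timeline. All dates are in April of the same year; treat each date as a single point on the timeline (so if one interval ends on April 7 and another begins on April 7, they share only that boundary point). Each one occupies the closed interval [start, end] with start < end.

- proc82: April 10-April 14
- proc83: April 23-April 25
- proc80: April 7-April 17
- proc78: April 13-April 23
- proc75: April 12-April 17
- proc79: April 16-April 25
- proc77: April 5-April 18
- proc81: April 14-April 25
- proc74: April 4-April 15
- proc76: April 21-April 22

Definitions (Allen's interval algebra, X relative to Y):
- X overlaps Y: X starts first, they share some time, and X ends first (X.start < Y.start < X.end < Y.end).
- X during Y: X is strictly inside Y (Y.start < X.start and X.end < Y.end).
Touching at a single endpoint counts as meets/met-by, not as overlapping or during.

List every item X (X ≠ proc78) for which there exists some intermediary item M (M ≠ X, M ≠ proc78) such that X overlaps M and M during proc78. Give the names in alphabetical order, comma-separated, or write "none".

Target proc78 = [April 13, April 23].
Intermediaries M with M during proc78: proc76.
Via proc76 — items with X overlaps proc76: none.
Union: none.

none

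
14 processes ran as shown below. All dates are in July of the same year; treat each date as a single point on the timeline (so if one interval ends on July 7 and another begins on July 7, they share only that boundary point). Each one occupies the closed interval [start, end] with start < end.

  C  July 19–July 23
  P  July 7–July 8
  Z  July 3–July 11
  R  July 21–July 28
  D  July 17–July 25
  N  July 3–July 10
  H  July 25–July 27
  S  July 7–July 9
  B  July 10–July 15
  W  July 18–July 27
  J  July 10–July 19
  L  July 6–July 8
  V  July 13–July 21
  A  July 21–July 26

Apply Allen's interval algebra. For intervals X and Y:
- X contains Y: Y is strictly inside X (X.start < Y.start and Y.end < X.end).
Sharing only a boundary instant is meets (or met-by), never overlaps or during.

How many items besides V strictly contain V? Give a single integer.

Target V = [July 13, July 21].
A [July 21, July 26] → met-by → no.
B [July 10, July 15] → overlaps → no.
C [July 19, July 23] → overlapped-by → no.
D [July 17, July 25] → overlapped-by → no.
H [July 25, July 27] → after → no.
J [July 10, July 19] → overlaps → no.
L [July 6, July 8] → before → no.
N [July 3, July 10] → before → no.
P [July 7, July 8] → before → no.
R [July 21, July 28] → met-by → no.
S [July 7, July 9] → before → no.
W [July 18, July 27] → overlapped-by → no.
Z [July 3, July 11] → before → no.
Total: 0.

0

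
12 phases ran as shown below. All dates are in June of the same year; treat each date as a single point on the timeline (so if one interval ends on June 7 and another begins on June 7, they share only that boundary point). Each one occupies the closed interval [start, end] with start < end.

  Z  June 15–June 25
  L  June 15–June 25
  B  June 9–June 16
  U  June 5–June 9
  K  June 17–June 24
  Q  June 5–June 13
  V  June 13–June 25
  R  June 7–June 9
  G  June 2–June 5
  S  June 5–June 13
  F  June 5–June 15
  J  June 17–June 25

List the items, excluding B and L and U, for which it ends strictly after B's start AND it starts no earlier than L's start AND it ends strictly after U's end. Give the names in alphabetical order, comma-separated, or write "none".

Conditions: its end is strictly after B's start (X.end > June 9) AND its start is no earlier than L's start (X.start >= June 15) AND its end is strictly after U's end (X.end > June 9).
F: end June 15 > June 9? ✓; start June 5 >= June 15? ✗; end June 15 > June 9? ✓ → no.
G: end June 5 > June 9? ✗; start June 2 >= June 15? ✗; end June 5 > June 9? ✗ → no.
J: end June 25 > June 9? ✓; start June 17 >= June 15? ✓; end June 25 > June 9? ✓ → yes.
K: end June 24 > June 9? ✓; start June 17 >= June 15? ✓; end June 24 > June 9? ✓ → yes.
Q: end June 13 > June 9? ✓; start June 5 >= June 15? ✗; end June 13 > June 9? ✓ → no.
R: end June 9 > June 9? ✗; start June 7 >= June 15? ✗; end June 9 > June 9? ✗ → no.
S: end June 13 > June 9? ✓; start June 5 >= June 15? ✗; end June 13 > June 9? ✓ → no.
V: end June 25 > June 9? ✓; start June 13 >= June 15? ✗; end June 25 > June 9? ✓ → no.
Z: end June 25 > June 9? ✓; start June 15 >= June 15? ✓; end June 25 > June 9? ✓ → yes.
Result: J, K, Z.

J, K, Z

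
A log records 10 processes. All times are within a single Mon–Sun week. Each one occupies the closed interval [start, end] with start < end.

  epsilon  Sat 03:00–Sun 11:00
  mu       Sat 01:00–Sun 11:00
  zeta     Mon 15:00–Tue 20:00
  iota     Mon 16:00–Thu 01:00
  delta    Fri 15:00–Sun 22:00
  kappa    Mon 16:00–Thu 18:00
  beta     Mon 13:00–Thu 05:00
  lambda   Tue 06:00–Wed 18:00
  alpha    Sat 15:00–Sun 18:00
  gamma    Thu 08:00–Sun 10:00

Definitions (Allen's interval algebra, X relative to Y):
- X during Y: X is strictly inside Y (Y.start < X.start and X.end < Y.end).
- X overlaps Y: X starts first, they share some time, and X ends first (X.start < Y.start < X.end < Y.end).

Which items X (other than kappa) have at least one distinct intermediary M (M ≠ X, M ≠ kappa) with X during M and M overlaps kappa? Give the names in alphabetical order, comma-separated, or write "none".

Target kappa = [Mon 16:00, Thu 18:00].
Intermediaries M with M overlaps kappa: beta, zeta.
Via beta — items with X during beta: iota, lambda, zeta.
Via zeta — items with X during zeta: none.
Union: iota, lambda, zeta.

iota, lambda, zeta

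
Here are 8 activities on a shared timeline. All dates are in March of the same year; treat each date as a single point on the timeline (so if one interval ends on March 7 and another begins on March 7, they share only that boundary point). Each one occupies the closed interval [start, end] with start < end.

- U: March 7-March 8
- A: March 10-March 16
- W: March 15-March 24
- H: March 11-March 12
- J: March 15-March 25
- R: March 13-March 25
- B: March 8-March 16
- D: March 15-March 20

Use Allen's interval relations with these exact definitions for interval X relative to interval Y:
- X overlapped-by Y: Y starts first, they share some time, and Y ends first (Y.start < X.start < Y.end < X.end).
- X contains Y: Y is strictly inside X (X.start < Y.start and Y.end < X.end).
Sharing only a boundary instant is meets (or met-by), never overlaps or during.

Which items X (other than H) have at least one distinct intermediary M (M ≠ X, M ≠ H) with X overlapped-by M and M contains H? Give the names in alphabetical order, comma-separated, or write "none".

Target H = [March 11, March 12].
Intermediaries M with M contains H: A, B.
Via A — items with X overlapped-by A: D, J, R, W.
Via B — items with X overlapped-by B: D, J, R, W.
Union: D, J, R, W.

D, J, R, W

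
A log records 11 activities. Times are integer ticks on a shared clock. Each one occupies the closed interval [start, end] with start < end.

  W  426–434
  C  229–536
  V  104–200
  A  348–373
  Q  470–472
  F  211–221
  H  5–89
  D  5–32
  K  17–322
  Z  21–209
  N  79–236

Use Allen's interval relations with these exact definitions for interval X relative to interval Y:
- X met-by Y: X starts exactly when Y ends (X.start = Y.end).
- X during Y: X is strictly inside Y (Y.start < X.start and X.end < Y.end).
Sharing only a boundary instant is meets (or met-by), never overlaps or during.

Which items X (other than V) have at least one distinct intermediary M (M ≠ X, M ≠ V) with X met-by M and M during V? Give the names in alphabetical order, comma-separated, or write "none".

none

Target V = [104, 200].
Intermediaries M with M during V: none.
Union: none.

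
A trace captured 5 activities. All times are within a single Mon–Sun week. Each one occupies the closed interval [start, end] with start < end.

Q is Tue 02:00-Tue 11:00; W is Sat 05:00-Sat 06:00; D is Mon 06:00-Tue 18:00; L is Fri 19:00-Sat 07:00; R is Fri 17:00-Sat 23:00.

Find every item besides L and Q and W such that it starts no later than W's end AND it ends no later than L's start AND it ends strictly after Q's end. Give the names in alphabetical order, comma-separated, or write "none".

Conditions: its start is no later than W's end (X.start <= Sat 06:00) AND its end is no later than L's start (X.end <= Fri 19:00) AND its end is strictly after Q's end (X.end > Tue 11:00).
D: start Mon 06:00 <= Sat 06:00? ✓; end Tue 18:00 <= Fri 19:00? ✓; end Tue 18:00 > Tue 11:00? ✓ → yes.
R: start Fri 17:00 <= Sat 06:00? ✓; end Sat 23:00 <= Fri 19:00? ✗; end Sat 23:00 > Tue 11:00? ✓ → no.
Result: D.

D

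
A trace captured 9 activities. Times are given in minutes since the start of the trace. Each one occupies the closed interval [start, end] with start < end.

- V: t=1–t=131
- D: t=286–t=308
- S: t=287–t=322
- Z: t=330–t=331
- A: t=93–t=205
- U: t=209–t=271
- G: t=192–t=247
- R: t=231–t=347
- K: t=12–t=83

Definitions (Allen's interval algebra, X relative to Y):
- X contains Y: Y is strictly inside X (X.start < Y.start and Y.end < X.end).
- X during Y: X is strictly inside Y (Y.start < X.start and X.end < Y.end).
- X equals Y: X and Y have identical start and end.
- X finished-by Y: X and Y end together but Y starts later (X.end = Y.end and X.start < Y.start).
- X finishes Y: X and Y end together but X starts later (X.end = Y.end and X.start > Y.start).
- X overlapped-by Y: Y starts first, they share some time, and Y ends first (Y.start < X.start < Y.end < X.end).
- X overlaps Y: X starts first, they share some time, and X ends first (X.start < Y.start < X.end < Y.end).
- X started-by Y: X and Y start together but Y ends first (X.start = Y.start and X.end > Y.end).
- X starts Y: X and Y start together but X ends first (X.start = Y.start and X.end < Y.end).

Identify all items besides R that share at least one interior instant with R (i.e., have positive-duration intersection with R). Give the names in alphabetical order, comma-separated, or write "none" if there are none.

D, G, S, U, Z

Target R = [t=231, t=347].
A [t=93, t=205] → before → no.
D [t=286, t=308] → during → yes.
G [t=192, t=247] → overlaps → yes.
K [t=12, t=83] → before → no.
S [t=287, t=322] → during → yes.
U [t=209, t=271] → overlaps → yes.
V [t=1, t=131] → before → no.
Z [t=330, t=331] → during → yes.
Result: D, G, S, U, Z.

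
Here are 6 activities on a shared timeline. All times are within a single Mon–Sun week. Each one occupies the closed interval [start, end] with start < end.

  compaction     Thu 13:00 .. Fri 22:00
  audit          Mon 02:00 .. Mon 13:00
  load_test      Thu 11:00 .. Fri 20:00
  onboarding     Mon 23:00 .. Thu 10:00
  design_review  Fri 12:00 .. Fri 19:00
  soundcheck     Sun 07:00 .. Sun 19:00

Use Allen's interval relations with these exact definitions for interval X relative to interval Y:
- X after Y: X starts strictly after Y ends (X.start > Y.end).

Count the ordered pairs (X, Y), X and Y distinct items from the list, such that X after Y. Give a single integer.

12

Checking all 30 ordered pairs for relation 'after'; matching pairs in alphabetical order:
(compaction, audit): compaction after audit ✓
(compaction, onboarding): compaction after onboarding ✓
(design_review, audit): design_review after audit ✓
(design_review, onboarding): design_review after onboarding ✓
(load_test, audit): load_test after audit ✓
(load_test, onboarding): load_test after onboarding ✓
(onboarding, audit): onboarding after audit ✓
(soundcheck, audit): soundcheck after audit ✓
(soundcheck, compaction): soundcheck after compaction ✓
(soundcheck, design_review): soundcheck after design_review ✓
(soundcheck, load_test): soundcheck after load_test ✓
(soundcheck, onboarding): soundcheck after onboarding ✓
Count: 12.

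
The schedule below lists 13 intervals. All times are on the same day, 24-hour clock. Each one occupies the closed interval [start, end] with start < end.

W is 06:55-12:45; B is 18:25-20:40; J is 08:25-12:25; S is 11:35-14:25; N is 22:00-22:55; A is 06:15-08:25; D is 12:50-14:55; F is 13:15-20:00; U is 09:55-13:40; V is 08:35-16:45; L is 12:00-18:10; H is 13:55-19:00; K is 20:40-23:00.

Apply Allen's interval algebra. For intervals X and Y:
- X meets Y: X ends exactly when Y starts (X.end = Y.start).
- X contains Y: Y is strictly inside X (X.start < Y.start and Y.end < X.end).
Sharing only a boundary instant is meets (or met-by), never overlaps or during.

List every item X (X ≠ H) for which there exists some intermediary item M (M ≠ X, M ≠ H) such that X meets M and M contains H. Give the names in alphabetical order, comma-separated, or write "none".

Target H = [13:55, 19:00].
Intermediaries M with M contains H: F.
Via F — items with X meets F: none.
Union: none.

none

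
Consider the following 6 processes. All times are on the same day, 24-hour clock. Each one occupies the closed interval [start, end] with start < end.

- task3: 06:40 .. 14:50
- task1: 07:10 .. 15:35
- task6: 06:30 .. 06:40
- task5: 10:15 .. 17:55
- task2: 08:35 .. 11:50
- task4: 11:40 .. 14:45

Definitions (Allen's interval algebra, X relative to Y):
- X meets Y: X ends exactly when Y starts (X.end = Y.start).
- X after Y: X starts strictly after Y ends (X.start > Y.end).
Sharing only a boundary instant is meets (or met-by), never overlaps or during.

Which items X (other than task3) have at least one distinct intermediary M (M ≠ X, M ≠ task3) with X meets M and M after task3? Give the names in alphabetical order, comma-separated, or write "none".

Target task3 = [06:40, 14:50].
Intermediaries M with M after task3: none.
Union: none.

none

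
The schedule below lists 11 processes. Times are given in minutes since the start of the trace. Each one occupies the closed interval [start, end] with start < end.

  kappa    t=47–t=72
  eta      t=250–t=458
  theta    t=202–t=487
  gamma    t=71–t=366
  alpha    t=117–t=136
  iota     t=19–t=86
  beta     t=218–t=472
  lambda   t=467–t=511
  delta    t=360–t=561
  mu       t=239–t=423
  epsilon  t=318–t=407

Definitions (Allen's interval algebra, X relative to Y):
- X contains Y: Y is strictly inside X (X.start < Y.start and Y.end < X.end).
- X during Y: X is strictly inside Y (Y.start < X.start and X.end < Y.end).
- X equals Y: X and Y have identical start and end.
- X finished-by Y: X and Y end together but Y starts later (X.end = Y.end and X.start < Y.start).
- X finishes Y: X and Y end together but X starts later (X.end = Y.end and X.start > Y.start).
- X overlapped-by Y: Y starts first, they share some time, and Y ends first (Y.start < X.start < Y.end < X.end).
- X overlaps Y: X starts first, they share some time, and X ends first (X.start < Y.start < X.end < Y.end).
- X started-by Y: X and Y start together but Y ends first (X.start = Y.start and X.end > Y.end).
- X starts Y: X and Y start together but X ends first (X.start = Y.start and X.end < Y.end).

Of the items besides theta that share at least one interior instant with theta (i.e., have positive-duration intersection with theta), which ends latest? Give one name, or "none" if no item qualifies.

Target theta = [t=202, t=487].
alpha [t=117, t=136] → before → excluded.
beta [t=218, t=472] → during → candidate.
delta [t=360, t=561] → overlapped-by → candidate.
epsilon [t=318, t=407] → during → candidate.
eta [t=250, t=458] → during → candidate.
gamma [t=71, t=366] → overlaps → candidate.
iota [t=19, t=86] → before → excluded.
kappa [t=47, t=72] → before → excluded.
lambda [t=467, t=511] → overlapped-by → candidate.
mu [t=239, t=423] → during → candidate.
Among candidates, latest end is t=561 → delta.

delta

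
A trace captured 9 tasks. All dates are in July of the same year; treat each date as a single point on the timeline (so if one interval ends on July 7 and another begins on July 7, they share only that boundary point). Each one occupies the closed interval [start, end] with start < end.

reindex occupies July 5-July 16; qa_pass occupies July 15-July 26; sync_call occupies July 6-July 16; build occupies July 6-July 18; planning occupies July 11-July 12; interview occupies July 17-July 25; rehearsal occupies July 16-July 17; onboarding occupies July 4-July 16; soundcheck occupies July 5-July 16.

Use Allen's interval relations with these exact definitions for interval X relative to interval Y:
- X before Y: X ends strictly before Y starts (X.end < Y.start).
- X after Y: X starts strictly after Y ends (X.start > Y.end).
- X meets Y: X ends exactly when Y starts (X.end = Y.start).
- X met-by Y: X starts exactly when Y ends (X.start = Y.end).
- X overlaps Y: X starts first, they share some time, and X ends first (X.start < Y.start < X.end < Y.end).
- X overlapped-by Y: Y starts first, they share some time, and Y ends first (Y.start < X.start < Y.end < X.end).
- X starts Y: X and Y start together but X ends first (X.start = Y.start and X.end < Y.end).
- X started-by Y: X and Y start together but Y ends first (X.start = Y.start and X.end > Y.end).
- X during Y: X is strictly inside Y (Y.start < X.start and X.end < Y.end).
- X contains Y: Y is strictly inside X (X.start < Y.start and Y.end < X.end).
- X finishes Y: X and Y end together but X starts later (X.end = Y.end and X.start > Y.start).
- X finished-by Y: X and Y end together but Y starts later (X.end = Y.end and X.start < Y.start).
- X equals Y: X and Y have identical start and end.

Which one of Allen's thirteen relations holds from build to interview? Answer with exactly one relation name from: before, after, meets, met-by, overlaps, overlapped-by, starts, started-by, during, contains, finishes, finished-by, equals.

build = [July 6, July 18]; interview = [July 17, July 25].
Compare endpoints: build.start < interview.start, build.start < interview.end, build.end > interview.start, build.end < interview.end.
That pattern is 'overlaps'.

overlaps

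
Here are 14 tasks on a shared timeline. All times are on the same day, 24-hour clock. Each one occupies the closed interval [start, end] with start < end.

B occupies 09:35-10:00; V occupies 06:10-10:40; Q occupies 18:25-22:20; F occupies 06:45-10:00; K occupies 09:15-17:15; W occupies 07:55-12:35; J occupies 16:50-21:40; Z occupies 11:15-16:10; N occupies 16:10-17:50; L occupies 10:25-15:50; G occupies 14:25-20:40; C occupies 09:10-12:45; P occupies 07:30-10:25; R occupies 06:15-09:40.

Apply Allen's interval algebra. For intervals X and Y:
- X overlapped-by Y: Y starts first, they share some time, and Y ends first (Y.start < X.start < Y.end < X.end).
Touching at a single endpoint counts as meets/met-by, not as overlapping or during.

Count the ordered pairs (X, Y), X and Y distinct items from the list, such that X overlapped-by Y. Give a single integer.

34

Checking all 182 ordered pairs for relation 'overlapped-by'; matching pairs in alphabetical order:
(B, R): B overlapped-by R ✓
(C, F): C overlapped-by F ✓
(C, P): C overlapped-by P ✓
(C, R): C overlapped-by R ✓
(C, V): C overlapped-by V ✓
(C, W): C overlapped-by W ✓
(F, R): F overlapped-by R ✓
(G, K): G overlapped-by K ✓
(G, L): G overlapped-by L ✓
(G, Z): G overlapped-by Z ✓
(J, G): J overlapped-by G ✓
(J, K): J overlapped-by K ✓
(J, N): J overlapped-by N ✓
(K, C): K overlapped-by C ✓
(K, F): K overlapped-by F ✓
(K, P): K overlapped-by P ✓
(K, R): K overlapped-by R ✓
(K, V): K overlapped-by V ✓
(K, W): K overlapped-by W ✓
(L, C): L overlapped-by C ✓
(L, V): L overlapped-by V ✓
(L, W): L overlapped-by W ✓
(N, K): N overlapped-by K ✓
(P, F): P overlapped-by F ✓
... plus 10 further pairs not listed.
Count: 34.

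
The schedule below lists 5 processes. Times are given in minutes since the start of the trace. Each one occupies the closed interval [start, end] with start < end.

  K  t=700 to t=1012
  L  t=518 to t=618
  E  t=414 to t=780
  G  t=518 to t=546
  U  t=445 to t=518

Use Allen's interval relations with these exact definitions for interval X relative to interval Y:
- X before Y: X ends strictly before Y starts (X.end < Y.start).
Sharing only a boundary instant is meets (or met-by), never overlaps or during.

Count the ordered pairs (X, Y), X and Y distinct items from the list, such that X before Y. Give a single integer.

3

Checking all 20 ordered pairs for relation 'before'; matching pairs in alphabetical order:
(G, K): G before K ✓
(L, K): L before K ✓
(U, K): U before K ✓
Count: 3.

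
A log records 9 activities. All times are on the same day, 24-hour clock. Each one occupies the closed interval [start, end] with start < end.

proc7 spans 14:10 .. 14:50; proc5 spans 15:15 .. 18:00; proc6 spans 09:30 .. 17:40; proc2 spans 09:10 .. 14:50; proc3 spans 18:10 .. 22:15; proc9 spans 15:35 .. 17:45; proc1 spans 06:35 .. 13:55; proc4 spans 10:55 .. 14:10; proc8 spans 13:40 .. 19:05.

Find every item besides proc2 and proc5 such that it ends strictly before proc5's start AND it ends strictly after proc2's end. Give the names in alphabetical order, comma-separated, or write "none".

none

Conditions: its end is strictly before proc5's start (X.end < 15:15) AND its end is strictly after proc2's end (X.end > 14:50).
proc1: end 13:55 < 15:15? ✓; end 13:55 > 14:50? ✗ → no.
proc3: end 22:15 < 15:15? ✗; end 22:15 > 14:50? ✓ → no.
proc4: end 14:10 < 15:15? ✓; end 14:10 > 14:50? ✗ → no.
proc6: end 17:40 < 15:15? ✗; end 17:40 > 14:50? ✓ → no.
proc7: end 14:50 < 15:15? ✓; end 14:50 > 14:50? ✗ → no.
proc8: end 19:05 < 15:15? ✗; end 19:05 > 14:50? ✓ → no.
proc9: end 17:45 < 15:15? ✗; end 17:45 > 14:50? ✓ → no.
Result: none.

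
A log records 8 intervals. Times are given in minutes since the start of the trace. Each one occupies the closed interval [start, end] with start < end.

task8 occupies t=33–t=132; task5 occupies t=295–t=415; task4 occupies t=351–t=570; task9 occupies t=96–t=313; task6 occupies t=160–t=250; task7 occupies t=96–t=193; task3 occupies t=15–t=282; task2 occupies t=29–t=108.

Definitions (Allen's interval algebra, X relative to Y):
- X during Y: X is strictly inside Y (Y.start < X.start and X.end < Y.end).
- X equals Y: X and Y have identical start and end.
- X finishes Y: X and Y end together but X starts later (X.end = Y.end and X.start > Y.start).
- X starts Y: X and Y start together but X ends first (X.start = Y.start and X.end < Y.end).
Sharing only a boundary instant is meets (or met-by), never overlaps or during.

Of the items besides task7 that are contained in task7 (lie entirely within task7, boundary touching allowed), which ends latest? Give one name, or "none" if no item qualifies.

none

Target task7 = [t=96, t=193].
task2 [t=29, t=108] → overlaps → excluded.
task3 [t=15, t=282] → contains → excluded.
task4 [t=351, t=570] → after → excluded.
task5 [t=295, t=415] → after → excluded.
task6 [t=160, t=250] → overlapped-by → excluded.
task8 [t=33, t=132] → overlaps → excluded.
task9 [t=96, t=313] → started-by → excluded.
No candidates → none.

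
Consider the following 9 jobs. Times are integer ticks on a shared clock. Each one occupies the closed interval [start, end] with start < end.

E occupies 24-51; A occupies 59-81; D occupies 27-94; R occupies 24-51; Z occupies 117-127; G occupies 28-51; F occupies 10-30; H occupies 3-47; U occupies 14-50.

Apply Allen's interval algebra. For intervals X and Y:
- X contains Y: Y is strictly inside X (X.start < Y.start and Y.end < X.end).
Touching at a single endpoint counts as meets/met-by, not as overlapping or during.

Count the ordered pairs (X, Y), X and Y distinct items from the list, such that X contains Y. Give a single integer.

Checking all 72 ordered pairs for relation 'contains'; matching pairs in alphabetical order:
(D, A): D contains A ✓
(D, G): D contains G ✓
(H, F): H contains F ✓
Count: 3.

3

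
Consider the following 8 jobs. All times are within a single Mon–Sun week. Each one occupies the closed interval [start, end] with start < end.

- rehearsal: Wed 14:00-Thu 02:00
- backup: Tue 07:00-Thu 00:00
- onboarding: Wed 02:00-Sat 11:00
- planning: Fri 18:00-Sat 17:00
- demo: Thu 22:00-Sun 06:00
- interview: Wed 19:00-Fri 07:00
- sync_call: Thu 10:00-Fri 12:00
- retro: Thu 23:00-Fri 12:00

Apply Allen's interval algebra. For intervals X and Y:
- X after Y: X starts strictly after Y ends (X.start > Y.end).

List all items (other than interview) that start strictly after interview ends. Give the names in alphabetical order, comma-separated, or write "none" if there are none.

Target interview = [Wed 19:00, Fri 07:00].
backup [Tue 07:00, Thu 00:00] → overlaps → no.
demo [Thu 22:00, Sun 06:00] → overlapped-by → no.
onboarding [Wed 02:00, Sat 11:00] → contains → no.
planning [Fri 18:00, Sat 17:00] → after → yes.
rehearsal [Wed 14:00, Thu 02:00] → overlaps → no.
retro [Thu 23:00, Fri 12:00] → overlapped-by → no.
sync_call [Thu 10:00, Fri 12:00] → overlapped-by → no.
Result: planning.

planning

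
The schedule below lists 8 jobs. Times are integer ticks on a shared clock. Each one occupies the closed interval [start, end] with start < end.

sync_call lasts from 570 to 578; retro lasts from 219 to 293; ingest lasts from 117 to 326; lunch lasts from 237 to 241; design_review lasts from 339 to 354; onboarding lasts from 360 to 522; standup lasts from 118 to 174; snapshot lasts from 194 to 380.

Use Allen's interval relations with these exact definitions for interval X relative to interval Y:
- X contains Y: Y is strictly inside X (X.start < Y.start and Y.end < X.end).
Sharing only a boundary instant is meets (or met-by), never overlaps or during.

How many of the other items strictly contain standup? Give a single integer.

Target standup = [118, 174].
design_review [339, 354] → after → no.
ingest [117, 326] → contains → counts.
lunch [237, 241] → after → no.
onboarding [360, 522] → after → no.
retro [219, 293] → after → no.
snapshot [194, 380] → after → no.
sync_call [570, 578] → after → no.
Total: 1.

1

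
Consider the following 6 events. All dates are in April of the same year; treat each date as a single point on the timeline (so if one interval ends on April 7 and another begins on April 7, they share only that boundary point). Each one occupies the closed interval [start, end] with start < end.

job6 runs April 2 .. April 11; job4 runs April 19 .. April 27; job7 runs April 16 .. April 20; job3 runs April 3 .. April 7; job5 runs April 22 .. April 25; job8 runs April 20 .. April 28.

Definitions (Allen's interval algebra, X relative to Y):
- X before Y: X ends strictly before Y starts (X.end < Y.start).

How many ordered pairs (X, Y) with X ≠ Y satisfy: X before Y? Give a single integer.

9

Checking all 30 ordered pairs for relation 'before'; matching pairs in alphabetical order:
(job3, job4): job3 before job4 ✓
(job3, job5): job3 before job5 ✓
(job3, job7): job3 before job7 ✓
(job3, job8): job3 before job8 ✓
(job6, job4): job6 before job4 ✓
(job6, job5): job6 before job5 ✓
(job6, job7): job6 before job7 ✓
(job6, job8): job6 before job8 ✓
(job7, job5): job7 before job5 ✓
Count: 9.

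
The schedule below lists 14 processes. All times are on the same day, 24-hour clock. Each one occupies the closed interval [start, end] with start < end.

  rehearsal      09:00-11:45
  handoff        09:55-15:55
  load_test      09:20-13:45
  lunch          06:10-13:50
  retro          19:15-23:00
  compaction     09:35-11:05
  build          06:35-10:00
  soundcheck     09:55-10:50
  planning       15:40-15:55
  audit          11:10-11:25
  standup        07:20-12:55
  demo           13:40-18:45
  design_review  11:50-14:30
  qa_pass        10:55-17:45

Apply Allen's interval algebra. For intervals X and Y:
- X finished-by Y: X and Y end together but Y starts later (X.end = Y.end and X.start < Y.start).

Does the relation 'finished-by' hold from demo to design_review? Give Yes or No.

No

demo = [13:40, 18:45], design_review = [11:50, 14:30].
Actual relation of demo to design_review: overlapped-by.
Asked whether 'finished-by' holds → No.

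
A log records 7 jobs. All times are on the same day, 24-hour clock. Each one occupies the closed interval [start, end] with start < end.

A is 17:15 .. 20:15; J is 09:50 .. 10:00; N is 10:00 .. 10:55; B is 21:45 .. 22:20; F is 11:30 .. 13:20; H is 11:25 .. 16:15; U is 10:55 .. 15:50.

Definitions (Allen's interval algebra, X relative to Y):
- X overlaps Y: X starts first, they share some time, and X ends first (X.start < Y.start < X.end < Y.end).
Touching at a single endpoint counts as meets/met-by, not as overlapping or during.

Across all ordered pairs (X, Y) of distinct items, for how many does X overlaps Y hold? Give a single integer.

1

Checking all 42 ordered pairs for relation 'overlaps'; matching pairs in alphabetical order:
(U, H): U overlaps H ✓
Count: 1.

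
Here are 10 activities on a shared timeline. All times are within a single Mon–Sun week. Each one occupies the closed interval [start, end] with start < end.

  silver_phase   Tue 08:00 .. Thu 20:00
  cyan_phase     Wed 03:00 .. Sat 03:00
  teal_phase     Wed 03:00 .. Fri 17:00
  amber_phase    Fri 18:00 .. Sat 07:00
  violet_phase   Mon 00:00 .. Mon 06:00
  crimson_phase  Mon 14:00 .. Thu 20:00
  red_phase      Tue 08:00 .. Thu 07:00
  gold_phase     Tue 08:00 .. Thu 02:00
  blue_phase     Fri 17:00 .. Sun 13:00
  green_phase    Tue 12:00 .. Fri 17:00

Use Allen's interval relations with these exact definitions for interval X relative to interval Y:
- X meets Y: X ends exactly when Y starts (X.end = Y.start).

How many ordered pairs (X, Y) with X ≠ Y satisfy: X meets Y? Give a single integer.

Checking all 90 ordered pairs for relation 'meets'; matching pairs in alphabetical order:
(green_phase, blue_phase): green_phase meets blue_phase ✓
(teal_phase, blue_phase): teal_phase meets blue_phase ✓
Count: 2.

2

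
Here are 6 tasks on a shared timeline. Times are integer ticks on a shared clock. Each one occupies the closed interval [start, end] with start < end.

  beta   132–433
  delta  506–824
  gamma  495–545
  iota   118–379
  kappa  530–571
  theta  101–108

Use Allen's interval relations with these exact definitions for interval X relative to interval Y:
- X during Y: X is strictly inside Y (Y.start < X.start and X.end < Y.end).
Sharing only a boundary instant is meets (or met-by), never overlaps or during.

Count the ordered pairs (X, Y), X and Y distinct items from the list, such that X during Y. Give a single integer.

1

Checking all 30 ordered pairs for relation 'during'; matching pairs in alphabetical order:
(kappa, delta): kappa during delta ✓
Count: 1.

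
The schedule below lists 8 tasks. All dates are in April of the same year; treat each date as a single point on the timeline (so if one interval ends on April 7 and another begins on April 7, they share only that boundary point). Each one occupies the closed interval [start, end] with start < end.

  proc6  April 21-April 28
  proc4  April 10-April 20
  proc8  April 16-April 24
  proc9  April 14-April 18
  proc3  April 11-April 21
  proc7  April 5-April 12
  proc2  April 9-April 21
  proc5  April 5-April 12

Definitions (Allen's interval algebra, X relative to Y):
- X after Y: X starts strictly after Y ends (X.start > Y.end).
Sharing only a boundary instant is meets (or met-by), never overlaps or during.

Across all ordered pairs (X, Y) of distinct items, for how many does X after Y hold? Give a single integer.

Checking all 56 ordered pairs for relation 'after'; matching pairs in alphabetical order:
(proc6, proc4): proc6 after proc4 ✓
(proc6, proc5): proc6 after proc5 ✓
(proc6, proc7): proc6 after proc7 ✓
(proc6, proc9): proc6 after proc9 ✓
(proc8, proc5): proc8 after proc5 ✓
(proc8, proc7): proc8 after proc7 ✓
(proc9, proc5): proc9 after proc5 ✓
(proc9, proc7): proc9 after proc7 ✓
Count: 8.

8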